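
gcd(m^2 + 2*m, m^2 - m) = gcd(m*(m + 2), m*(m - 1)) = m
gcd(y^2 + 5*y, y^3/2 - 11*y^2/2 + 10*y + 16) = 1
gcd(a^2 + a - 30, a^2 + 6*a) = a + 6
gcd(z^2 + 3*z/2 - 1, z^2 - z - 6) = z + 2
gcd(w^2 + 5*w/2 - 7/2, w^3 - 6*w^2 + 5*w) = w - 1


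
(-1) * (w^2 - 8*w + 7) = -w^2 + 8*w - 7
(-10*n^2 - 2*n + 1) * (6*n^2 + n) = -60*n^4 - 22*n^3 + 4*n^2 + n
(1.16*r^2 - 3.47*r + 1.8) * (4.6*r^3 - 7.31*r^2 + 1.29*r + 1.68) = 5.336*r^5 - 24.4416*r^4 + 35.1421*r^3 - 15.6855*r^2 - 3.5076*r + 3.024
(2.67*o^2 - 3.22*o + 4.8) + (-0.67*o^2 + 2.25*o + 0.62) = 2.0*o^2 - 0.97*o + 5.42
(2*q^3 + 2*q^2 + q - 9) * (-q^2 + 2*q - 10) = -2*q^5 + 2*q^4 - 17*q^3 - 9*q^2 - 28*q + 90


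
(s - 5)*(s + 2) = s^2 - 3*s - 10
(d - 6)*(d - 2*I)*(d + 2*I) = d^3 - 6*d^2 + 4*d - 24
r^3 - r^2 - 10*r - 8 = (r - 4)*(r + 1)*(r + 2)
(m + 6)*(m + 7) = m^2 + 13*m + 42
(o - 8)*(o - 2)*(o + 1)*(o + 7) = o^4 - 2*o^3 - 57*o^2 + 58*o + 112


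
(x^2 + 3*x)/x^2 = (x + 3)/x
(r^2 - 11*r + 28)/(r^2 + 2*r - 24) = (r - 7)/(r + 6)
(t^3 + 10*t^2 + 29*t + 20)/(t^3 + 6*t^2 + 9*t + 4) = (t + 5)/(t + 1)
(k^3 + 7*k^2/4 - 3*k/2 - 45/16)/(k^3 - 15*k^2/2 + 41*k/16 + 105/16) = (4*k^2 + 12*k + 9)/(4*k^2 - 25*k - 21)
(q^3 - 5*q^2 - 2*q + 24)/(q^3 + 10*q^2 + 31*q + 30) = (q^2 - 7*q + 12)/(q^2 + 8*q + 15)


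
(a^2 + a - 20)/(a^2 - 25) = (a - 4)/(a - 5)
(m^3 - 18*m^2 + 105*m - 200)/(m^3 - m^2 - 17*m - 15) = (m^2 - 13*m + 40)/(m^2 + 4*m + 3)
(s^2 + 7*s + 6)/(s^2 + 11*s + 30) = (s + 1)/(s + 5)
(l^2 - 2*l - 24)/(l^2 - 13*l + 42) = (l + 4)/(l - 7)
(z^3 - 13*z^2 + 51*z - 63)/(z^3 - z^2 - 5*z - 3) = (z^2 - 10*z + 21)/(z^2 + 2*z + 1)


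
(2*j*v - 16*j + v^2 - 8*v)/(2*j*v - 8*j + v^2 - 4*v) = (v - 8)/(v - 4)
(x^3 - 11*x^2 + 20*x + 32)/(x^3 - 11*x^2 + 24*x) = (x^2 - 3*x - 4)/(x*(x - 3))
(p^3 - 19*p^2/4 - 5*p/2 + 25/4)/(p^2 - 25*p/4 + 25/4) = (4*p^2 + p - 5)/(4*p - 5)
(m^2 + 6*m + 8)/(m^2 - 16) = (m + 2)/(m - 4)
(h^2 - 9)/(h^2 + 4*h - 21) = (h + 3)/(h + 7)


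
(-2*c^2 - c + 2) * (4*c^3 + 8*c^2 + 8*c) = -8*c^5 - 20*c^4 - 16*c^3 + 8*c^2 + 16*c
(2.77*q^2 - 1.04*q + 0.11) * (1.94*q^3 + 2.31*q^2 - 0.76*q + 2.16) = 5.3738*q^5 + 4.3811*q^4 - 4.2942*q^3 + 7.0277*q^2 - 2.33*q + 0.2376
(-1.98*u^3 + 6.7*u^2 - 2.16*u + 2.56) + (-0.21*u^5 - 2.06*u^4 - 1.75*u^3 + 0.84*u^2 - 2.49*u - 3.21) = -0.21*u^5 - 2.06*u^4 - 3.73*u^3 + 7.54*u^2 - 4.65*u - 0.65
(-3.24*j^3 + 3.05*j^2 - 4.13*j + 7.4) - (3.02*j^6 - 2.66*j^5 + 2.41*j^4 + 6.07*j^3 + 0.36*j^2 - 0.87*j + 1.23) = -3.02*j^6 + 2.66*j^5 - 2.41*j^4 - 9.31*j^3 + 2.69*j^2 - 3.26*j + 6.17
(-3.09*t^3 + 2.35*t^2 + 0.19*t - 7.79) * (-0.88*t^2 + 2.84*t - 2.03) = 2.7192*t^5 - 10.8436*t^4 + 12.7795*t^3 + 2.6243*t^2 - 22.5093*t + 15.8137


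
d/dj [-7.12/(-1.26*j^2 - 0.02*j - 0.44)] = (-17.9424*j - 0.1424)/(1.26*j^2 + 0.02*j + 0.44)^2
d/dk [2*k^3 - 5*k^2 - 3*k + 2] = 6*k^2 - 10*k - 3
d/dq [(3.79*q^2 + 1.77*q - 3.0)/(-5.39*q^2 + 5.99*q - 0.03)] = (32.2424*q^2 - 32.5674*q + 17.9169)/(29.0521*q^4 - 64.5722*q^3 + 36.2035*q^2 - 0.3594*q + 0.0009)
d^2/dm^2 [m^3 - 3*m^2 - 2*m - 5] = 6*m - 6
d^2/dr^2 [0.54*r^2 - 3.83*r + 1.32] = 1.08000000000000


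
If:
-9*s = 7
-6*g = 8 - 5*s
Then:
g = -107/54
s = -7/9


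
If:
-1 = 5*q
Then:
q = -1/5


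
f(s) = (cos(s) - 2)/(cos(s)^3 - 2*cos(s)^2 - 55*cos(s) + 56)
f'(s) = (cos(s) - 2)*(3*sin(s)*cos(s)^2 - 4*sin(s)*cos(s) - 55*sin(s))/(cos(s)^3 - 2*cos(s)^2 - 55*cos(s) + 56)^2 - sin(s)/(cos(s)^3 - 2*cos(s)^2 - 55*cos(s) + 56) = (19*cos(s)/2 - 4*cos(2*s) + cos(3*s)/2 + 50)*sin(s)/(cos(s)^3 - 2*cos(s)^2 - 55*cos(s) + 56)^2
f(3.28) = -0.03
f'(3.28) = -0.00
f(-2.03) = -0.03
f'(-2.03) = -0.01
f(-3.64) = -0.03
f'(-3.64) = 0.00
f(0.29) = -0.45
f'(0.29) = 2.93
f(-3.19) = -0.03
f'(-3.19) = 0.00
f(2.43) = -0.03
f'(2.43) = 0.00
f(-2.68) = -0.03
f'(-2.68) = -0.00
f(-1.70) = -0.03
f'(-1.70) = -0.01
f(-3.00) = -0.03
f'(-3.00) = 0.00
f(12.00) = -0.13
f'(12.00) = -0.39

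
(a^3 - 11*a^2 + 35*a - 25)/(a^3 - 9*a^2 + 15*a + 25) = (a - 1)/(a + 1)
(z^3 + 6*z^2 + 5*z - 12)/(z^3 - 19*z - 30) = (z^2 + 3*z - 4)/(z^2 - 3*z - 10)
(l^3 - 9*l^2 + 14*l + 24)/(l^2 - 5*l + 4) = (l^2 - 5*l - 6)/(l - 1)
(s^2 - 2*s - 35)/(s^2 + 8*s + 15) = (s - 7)/(s + 3)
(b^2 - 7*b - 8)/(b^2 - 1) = (b - 8)/(b - 1)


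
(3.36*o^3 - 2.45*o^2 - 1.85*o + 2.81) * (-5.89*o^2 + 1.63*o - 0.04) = -19.7904*o^5 + 19.9073*o^4 + 6.7686*o^3 - 19.4684*o^2 + 4.6543*o - 0.1124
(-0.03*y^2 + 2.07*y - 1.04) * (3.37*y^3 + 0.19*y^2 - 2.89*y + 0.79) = -0.1011*y^5 + 6.9702*y^4 - 3.0248*y^3 - 6.2036*y^2 + 4.6409*y - 0.8216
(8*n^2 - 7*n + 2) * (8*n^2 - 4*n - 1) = 64*n^4 - 88*n^3 + 36*n^2 - n - 2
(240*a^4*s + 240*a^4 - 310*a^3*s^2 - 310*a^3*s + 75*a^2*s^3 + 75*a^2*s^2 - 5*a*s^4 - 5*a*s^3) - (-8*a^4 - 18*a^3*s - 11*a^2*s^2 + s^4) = 240*a^4*s + 248*a^4 - 310*a^3*s^2 - 292*a^3*s + 75*a^2*s^3 + 86*a^2*s^2 - 5*a*s^4 - 5*a*s^3 - s^4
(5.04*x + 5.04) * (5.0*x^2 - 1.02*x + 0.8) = 25.2*x^3 + 20.0592*x^2 - 1.1088*x + 4.032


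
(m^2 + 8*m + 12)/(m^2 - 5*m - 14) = (m + 6)/(m - 7)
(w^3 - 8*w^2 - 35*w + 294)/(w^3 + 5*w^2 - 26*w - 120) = (w^2 - 14*w + 49)/(w^2 - w - 20)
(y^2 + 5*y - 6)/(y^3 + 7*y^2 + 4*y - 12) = 1/(y + 2)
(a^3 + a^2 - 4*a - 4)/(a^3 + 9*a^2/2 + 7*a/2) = 2*(a^2 - 4)/(a*(2*a + 7))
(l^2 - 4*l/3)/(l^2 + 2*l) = (l - 4/3)/(l + 2)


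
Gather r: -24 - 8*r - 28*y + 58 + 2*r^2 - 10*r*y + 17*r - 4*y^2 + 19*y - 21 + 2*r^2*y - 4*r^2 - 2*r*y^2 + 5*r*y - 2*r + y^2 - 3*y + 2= r^2*(2*y - 2) + r*(-2*y^2 - 5*y + 7) - 3*y^2 - 12*y + 15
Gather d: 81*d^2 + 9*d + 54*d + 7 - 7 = 81*d^2 + 63*d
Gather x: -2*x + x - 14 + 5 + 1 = -x - 8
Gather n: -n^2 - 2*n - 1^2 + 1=-n^2 - 2*n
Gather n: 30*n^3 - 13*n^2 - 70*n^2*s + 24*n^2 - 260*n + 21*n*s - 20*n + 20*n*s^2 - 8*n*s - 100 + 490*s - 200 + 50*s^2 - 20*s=30*n^3 + n^2*(11 - 70*s) + n*(20*s^2 + 13*s - 280) + 50*s^2 + 470*s - 300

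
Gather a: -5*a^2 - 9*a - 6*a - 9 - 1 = -5*a^2 - 15*a - 10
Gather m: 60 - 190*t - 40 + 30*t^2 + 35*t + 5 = 30*t^2 - 155*t + 25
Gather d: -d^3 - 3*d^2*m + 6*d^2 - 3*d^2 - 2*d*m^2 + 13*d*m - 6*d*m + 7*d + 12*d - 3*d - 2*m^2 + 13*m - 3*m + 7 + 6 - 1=-d^3 + d^2*(3 - 3*m) + d*(-2*m^2 + 7*m + 16) - 2*m^2 + 10*m + 12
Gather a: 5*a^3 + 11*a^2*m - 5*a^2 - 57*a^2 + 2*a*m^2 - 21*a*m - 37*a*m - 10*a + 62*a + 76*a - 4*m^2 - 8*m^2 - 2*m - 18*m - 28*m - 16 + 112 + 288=5*a^3 + a^2*(11*m - 62) + a*(2*m^2 - 58*m + 128) - 12*m^2 - 48*m + 384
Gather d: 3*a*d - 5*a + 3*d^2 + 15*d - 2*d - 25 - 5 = -5*a + 3*d^2 + d*(3*a + 13) - 30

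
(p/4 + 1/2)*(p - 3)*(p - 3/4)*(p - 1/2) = p^4/4 - 9*p^3/16 - 35*p^2/32 + 57*p/32 - 9/16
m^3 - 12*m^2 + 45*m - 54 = (m - 6)*(m - 3)^2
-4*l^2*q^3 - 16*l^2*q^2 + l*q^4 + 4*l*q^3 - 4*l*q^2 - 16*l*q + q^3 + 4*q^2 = q*(-4*l + q)*(q + 4)*(l*q + 1)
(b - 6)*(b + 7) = b^2 + b - 42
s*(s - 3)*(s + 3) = s^3 - 9*s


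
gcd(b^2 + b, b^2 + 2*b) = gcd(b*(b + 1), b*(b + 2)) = b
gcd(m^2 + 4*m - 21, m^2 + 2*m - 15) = m - 3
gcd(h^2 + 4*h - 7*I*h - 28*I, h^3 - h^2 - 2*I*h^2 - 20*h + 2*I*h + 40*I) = h + 4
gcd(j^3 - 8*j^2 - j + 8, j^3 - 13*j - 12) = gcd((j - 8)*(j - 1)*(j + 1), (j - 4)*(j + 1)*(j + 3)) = j + 1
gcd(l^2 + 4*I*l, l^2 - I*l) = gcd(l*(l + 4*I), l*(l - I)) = l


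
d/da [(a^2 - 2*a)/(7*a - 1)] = (7*a^2 - 2*a + 2)/(49*a^2 - 14*a + 1)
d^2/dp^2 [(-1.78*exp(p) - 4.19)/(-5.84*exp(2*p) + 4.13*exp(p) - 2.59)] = (60.707968*exp(4*p) + 614.542032*exp(3*p) - 464.719752*exp(2*p) - 162.996519*exp(p) + 56.759591)*exp(p)/(199.176704*exp(6*p) - 422.568384*exp(5*p) + 563.8374*exp(4*p) - 445.257365*exp(3*p) + 250.058025*exp(2*p) - 83.113359*exp(p) + 17.373979)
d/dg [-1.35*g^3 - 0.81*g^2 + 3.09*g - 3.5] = -4.05*g^2 - 1.62*g + 3.09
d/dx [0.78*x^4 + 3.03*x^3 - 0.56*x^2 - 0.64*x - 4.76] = 3.12*x^3 + 9.09*x^2 - 1.12*x - 0.64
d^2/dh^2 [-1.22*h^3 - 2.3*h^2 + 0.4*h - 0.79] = -7.32*h - 4.6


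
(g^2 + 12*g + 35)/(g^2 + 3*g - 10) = (g + 7)/(g - 2)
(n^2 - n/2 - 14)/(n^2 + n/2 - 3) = (2*n^2 - n - 28)/(2*n^2 + n - 6)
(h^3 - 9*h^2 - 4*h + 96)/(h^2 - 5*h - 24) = h - 4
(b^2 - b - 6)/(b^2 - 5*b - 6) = (-b^2 + b + 6)/(-b^2 + 5*b + 6)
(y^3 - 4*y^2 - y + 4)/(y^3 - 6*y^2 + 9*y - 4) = (y + 1)/(y - 1)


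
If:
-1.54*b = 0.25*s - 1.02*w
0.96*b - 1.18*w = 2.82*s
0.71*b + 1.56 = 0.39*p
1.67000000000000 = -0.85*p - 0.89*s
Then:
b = -3.86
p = -3.03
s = 1.02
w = -5.58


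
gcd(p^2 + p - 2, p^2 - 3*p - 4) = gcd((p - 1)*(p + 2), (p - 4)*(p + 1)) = 1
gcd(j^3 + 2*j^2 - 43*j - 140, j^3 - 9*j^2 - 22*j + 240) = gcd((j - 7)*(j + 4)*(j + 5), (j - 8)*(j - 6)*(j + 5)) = j + 5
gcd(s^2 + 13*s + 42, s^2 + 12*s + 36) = s + 6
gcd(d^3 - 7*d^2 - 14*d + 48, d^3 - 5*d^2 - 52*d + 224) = d - 8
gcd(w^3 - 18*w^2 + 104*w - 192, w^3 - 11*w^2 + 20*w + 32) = w^2 - 12*w + 32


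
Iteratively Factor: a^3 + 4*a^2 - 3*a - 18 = (a - 2)*(a^2 + 6*a + 9) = (a - 2)*(a + 3)*(a + 3)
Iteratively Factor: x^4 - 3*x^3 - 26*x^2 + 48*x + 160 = (x + 2)*(x^3 - 5*x^2 - 16*x + 80) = (x + 2)*(x + 4)*(x^2 - 9*x + 20) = (x - 4)*(x + 2)*(x + 4)*(x - 5)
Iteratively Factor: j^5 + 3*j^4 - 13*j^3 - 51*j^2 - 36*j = (j)*(j^4 + 3*j^3 - 13*j^2 - 51*j - 36) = j*(j + 3)*(j^3 - 13*j - 12) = j*(j - 4)*(j + 3)*(j^2 + 4*j + 3) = j*(j - 4)*(j + 3)^2*(j + 1)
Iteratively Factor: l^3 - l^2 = (l)*(l^2 - l) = l^2*(l - 1)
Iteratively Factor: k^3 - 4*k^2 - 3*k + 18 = (k - 3)*(k^2 - k - 6) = (k - 3)^2*(k + 2)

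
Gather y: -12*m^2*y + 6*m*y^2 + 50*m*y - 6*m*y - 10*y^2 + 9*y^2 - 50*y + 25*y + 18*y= y^2*(6*m - 1) + y*(-12*m^2 + 44*m - 7)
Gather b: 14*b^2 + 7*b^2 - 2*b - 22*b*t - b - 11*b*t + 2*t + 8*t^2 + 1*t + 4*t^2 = 21*b^2 + b*(-33*t - 3) + 12*t^2 + 3*t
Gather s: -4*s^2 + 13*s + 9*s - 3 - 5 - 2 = -4*s^2 + 22*s - 10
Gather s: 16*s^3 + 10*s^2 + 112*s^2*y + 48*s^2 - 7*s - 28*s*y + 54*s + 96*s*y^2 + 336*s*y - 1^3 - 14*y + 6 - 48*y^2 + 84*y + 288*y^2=16*s^3 + s^2*(112*y + 58) + s*(96*y^2 + 308*y + 47) + 240*y^2 + 70*y + 5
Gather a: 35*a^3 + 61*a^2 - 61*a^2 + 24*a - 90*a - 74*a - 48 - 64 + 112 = 35*a^3 - 140*a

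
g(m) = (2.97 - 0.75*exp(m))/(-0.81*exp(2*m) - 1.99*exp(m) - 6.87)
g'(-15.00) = 0.00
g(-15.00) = -0.43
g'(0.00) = 0.16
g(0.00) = -0.23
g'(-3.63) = 0.01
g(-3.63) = -0.43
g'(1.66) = 0.07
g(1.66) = 0.02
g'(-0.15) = 0.15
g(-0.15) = -0.25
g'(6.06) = -0.00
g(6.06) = 0.00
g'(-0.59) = 0.11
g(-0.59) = -0.31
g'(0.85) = 0.17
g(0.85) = -0.08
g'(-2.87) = 0.01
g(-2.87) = -0.42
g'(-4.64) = 0.00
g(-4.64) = -0.43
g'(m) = (2.97 - 0.75*exp(m))*(1.62*exp(2*m) + 1.99*exp(m))/(-0.81*exp(2*m) - 1.99*exp(m) - 6.87)^2 - 0.75*exp(m)/(-0.81*exp(2*m) - 1.99*exp(m) - 6.87)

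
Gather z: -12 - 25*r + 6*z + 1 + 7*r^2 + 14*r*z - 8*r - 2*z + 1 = 7*r^2 - 33*r + z*(14*r + 4) - 10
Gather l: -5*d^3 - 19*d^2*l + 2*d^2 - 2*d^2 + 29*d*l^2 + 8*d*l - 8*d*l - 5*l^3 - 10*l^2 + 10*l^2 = -5*d^3 - 19*d^2*l + 29*d*l^2 - 5*l^3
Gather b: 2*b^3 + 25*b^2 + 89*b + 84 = 2*b^3 + 25*b^2 + 89*b + 84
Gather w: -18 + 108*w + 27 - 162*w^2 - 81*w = -162*w^2 + 27*w + 9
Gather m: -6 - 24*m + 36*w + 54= -24*m + 36*w + 48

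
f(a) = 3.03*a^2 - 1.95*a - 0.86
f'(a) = 6.06*a - 1.95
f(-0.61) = 1.46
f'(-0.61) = -5.65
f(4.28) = 46.30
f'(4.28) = 23.99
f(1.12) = 0.76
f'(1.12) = 4.84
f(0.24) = -1.15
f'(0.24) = -0.50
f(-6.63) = 145.26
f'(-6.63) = -42.13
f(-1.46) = 8.45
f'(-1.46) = -10.80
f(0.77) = -0.57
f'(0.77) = 2.72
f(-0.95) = 3.73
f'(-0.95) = -7.71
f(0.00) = -0.86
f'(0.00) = -1.95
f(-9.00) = 262.12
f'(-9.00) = -56.49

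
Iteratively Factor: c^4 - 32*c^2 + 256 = (c - 4)*(c^3 + 4*c^2 - 16*c - 64) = (c - 4)^2*(c^2 + 8*c + 16) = (c - 4)^2*(c + 4)*(c + 4)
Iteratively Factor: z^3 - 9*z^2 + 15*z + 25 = (z - 5)*(z^2 - 4*z - 5) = (z - 5)^2*(z + 1)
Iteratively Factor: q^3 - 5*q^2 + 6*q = (q - 2)*(q^2 - 3*q) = (q - 3)*(q - 2)*(q)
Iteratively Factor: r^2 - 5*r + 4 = (r - 4)*(r - 1)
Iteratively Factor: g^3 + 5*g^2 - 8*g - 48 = (g + 4)*(g^2 + g - 12) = (g - 3)*(g + 4)*(g + 4)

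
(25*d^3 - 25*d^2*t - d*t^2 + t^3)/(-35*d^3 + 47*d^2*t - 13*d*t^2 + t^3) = (5*d + t)/(-7*d + t)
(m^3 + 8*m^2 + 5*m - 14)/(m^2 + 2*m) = m + 6 - 7/m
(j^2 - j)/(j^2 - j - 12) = j*(1 - j)/(-j^2 + j + 12)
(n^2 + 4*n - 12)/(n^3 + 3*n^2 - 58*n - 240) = (n - 2)/(n^2 - 3*n - 40)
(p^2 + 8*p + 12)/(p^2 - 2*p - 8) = (p + 6)/(p - 4)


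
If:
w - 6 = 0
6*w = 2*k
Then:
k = 18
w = 6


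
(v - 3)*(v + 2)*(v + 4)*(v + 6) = v^4 + 9*v^3 + 8*v^2 - 84*v - 144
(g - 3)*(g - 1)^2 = g^3 - 5*g^2 + 7*g - 3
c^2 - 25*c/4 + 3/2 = (c - 6)*(c - 1/4)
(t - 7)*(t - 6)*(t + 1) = t^3 - 12*t^2 + 29*t + 42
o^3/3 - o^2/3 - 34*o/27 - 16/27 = (o/3 + 1/3)*(o - 8/3)*(o + 2/3)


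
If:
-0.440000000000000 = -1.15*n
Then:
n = 0.38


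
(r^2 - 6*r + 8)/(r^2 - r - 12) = (r - 2)/(r + 3)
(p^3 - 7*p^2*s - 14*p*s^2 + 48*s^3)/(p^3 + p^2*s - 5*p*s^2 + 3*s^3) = (p^2 - 10*p*s + 16*s^2)/(p^2 - 2*p*s + s^2)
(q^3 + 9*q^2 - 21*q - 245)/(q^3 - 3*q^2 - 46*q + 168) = (q^2 + 2*q - 35)/(q^2 - 10*q + 24)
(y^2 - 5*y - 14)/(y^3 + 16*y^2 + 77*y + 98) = (y - 7)/(y^2 + 14*y + 49)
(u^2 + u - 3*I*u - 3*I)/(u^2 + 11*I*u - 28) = (u^2 + u - 3*I*u - 3*I)/(u^2 + 11*I*u - 28)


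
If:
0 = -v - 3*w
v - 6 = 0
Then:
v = 6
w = -2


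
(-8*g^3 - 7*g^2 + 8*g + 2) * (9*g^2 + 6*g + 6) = -72*g^5 - 111*g^4 - 18*g^3 + 24*g^2 + 60*g + 12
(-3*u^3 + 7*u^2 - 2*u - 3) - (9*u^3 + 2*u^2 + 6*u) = -12*u^3 + 5*u^2 - 8*u - 3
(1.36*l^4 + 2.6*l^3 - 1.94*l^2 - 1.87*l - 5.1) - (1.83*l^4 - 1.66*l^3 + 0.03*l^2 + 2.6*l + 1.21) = -0.47*l^4 + 4.26*l^3 - 1.97*l^2 - 4.47*l - 6.31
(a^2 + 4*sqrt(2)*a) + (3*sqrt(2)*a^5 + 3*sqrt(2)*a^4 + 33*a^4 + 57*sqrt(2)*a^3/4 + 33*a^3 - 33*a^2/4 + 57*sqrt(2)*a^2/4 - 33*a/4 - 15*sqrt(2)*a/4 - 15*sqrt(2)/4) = 3*sqrt(2)*a^5 + 3*sqrt(2)*a^4 + 33*a^4 + 57*sqrt(2)*a^3/4 + 33*a^3 - 29*a^2/4 + 57*sqrt(2)*a^2/4 - 33*a/4 + sqrt(2)*a/4 - 15*sqrt(2)/4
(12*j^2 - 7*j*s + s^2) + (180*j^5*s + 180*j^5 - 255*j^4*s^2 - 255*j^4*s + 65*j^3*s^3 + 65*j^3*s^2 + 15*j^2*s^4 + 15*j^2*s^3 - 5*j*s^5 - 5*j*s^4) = 180*j^5*s + 180*j^5 - 255*j^4*s^2 - 255*j^4*s + 65*j^3*s^3 + 65*j^3*s^2 + 15*j^2*s^4 + 15*j^2*s^3 + 12*j^2 - 5*j*s^5 - 5*j*s^4 - 7*j*s + s^2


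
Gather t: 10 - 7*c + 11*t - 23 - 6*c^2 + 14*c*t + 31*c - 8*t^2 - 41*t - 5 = -6*c^2 + 24*c - 8*t^2 + t*(14*c - 30) - 18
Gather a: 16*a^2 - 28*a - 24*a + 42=16*a^2 - 52*a + 42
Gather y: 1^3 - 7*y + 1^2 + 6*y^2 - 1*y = 6*y^2 - 8*y + 2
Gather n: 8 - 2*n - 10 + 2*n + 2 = 0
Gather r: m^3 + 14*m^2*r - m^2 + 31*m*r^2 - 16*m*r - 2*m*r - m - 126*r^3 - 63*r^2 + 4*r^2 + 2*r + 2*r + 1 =m^3 - m^2 - m - 126*r^3 + r^2*(31*m - 59) + r*(14*m^2 - 18*m + 4) + 1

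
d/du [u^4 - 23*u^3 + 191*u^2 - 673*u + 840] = 4*u^3 - 69*u^2 + 382*u - 673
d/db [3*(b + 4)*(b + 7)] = 6*b + 33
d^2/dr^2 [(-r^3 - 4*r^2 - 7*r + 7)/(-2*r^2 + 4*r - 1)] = 2*(74*r^3 - 120*r^2 + 129*r - 66)/(8*r^6 - 48*r^5 + 108*r^4 - 112*r^3 + 54*r^2 - 12*r + 1)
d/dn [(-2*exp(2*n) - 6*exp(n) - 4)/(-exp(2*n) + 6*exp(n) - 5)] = (-18*exp(2*n) + 12*exp(n) + 54)*exp(n)/(exp(4*n) - 12*exp(3*n) + 46*exp(2*n) - 60*exp(n) + 25)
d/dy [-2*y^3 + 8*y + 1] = 8 - 6*y^2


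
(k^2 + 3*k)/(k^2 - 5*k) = (k + 3)/(k - 5)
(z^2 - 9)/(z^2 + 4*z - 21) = (z + 3)/(z + 7)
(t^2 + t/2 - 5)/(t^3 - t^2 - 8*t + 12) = (t + 5/2)/(t^2 + t - 6)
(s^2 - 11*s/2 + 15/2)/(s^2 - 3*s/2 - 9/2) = (2*s - 5)/(2*s + 3)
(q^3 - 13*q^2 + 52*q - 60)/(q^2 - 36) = (q^2 - 7*q + 10)/(q + 6)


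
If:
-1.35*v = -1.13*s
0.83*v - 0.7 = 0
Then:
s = 1.01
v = 0.84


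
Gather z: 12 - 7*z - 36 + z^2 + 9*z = z^2 + 2*z - 24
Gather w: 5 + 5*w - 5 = 5*w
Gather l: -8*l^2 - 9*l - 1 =-8*l^2 - 9*l - 1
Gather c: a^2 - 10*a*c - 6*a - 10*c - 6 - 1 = a^2 - 6*a + c*(-10*a - 10) - 7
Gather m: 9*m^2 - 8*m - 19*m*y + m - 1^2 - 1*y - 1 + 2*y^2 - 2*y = 9*m^2 + m*(-19*y - 7) + 2*y^2 - 3*y - 2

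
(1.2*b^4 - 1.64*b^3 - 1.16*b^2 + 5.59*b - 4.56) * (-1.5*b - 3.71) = -1.8*b^5 - 1.992*b^4 + 7.8244*b^3 - 4.0814*b^2 - 13.8989*b + 16.9176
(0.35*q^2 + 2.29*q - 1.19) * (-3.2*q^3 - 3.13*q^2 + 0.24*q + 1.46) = -1.12*q^5 - 8.4235*q^4 - 3.2757*q^3 + 4.7853*q^2 + 3.0578*q - 1.7374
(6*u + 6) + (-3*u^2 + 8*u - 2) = -3*u^2 + 14*u + 4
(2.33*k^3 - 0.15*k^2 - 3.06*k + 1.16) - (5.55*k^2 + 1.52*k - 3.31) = 2.33*k^3 - 5.7*k^2 - 4.58*k + 4.47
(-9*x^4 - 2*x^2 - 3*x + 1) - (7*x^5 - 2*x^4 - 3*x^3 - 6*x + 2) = -7*x^5 - 7*x^4 + 3*x^3 - 2*x^2 + 3*x - 1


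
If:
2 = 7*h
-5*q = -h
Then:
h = 2/7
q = 2/35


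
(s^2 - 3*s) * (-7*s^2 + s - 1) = -7*s^4 + 22*s^3 - 4*s^2 + 3*s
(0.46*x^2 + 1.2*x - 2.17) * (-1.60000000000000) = -0.736*x^2 - 1.92*x + 3.472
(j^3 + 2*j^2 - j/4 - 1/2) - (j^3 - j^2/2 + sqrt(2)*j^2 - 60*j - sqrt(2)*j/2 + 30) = -sqrt(2)*j^2 + 5*j^2/2 + sqrt(2)*j/2 + 239*j/4 - 61/2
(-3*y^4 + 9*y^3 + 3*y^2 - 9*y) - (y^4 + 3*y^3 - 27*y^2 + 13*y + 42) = -4*y^4 + 6*y^3 + 30*y^2 - 22*y - 42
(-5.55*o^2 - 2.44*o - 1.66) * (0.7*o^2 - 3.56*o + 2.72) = -3.885*o^4 + 18.05*o^3 - 7.5716*o^2 - 0.7272*o - 4.5152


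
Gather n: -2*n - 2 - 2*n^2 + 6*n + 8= -2*n^2 + 4*n + 6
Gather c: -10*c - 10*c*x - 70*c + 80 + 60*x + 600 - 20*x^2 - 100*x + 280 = c*(-10*x - 80) - 20*x^2 - 40*x + 960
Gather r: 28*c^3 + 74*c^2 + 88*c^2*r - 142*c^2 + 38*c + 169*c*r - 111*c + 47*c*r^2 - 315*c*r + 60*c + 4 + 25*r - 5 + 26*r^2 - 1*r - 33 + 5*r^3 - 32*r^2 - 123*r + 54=28*c^3 - 68*c^2 - 13*c + 5*r^3 + r^2*(47*c - 6) + r*(88*c^2 - 146*c - 99) + 20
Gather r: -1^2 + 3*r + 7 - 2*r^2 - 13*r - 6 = -2*r^2 - 10*r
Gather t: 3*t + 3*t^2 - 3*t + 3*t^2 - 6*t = 6*t^2 - 6*t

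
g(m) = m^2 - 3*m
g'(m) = 2*m - 3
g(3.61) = 2.20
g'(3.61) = 4.22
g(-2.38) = 12.80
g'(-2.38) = -7.76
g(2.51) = -1.23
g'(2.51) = 2.02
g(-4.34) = 31.86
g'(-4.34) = -11.68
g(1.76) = -2.18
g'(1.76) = 0.52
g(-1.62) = 7.48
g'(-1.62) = -6.24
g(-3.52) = 22.95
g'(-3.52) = -10.04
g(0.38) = -1.00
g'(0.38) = -2.24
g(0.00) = 0.00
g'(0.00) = -3.00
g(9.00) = 54.00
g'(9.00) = 15.00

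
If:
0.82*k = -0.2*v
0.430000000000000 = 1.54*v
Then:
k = -0.07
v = 0.28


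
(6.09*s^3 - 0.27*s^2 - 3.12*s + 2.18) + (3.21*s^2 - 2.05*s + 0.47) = 6.09*s^3 + 2.94*s^2 - 5.17*s + 2.65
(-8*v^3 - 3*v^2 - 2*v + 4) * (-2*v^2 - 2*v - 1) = 16*v^5 + 22*v^4 + 18*v^3 - v^2 - 6*v - 4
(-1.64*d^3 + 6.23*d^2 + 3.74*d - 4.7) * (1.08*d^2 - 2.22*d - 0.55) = -1.7712*d^5 + 10.3692*d^4 - 8.8894*d^3 - 16.8053*d^2 + 8.377*d + 2.585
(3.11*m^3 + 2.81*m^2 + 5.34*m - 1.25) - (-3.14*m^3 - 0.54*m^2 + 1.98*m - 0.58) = 6.25*m^3 + 3.35*m^2 + 3.36*m - 0.67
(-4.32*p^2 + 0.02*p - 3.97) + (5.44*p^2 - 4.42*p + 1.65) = 1.12*p^2 - 4.4*p - 2.32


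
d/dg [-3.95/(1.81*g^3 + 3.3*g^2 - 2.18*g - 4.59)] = (21.4485*g^2 + 26.07*g - 8.611)/(1.81*g^3 + 3.3*g^2 - 2.18*g - 4.59)^2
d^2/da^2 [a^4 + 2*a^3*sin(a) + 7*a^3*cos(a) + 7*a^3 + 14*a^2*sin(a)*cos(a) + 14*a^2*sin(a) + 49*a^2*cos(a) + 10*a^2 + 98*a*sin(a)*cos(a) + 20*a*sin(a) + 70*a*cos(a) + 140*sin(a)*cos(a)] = -2*a^3*sin(a) - 7*a^3*cos(a) - 56*a^2*sin(a) - 28*a^2*sin(2*a) - 37*a^2*cos(a) + 12*a^2 - 204*a*sin(a) - 196*a*sin(2*a) + 28*a*cos(a) + 56*a*cos(2*a) + 42*a - 112*sin(a) - 266*sin(2*a) + 138*cos(a) + 196*cos(2*a) + 20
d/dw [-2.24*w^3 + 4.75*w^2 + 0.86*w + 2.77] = -6.72*w^2 + 9.5*w + 0.86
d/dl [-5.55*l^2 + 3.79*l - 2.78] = 3.79 - 11.1*l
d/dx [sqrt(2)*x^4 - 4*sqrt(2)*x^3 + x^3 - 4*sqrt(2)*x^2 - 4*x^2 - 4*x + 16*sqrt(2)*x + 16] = 4*sqrt(2)*x^3 - 12*sqrt(2)*x^2 + 3*x^2 - 8*sqrt(2)*x - 8*x - 4 + 16*sqrt(2)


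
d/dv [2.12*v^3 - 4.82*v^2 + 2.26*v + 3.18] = 6.36*v^2 - 9.64*v + 2.26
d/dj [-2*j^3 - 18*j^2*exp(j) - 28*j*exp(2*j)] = -18*j^2*exp(j) - 6*j^2 - 56*j*exp(2*j) - 36*j*exp(j) - 28*exp(2*j)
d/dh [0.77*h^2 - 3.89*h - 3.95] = 1.54*h - 3.89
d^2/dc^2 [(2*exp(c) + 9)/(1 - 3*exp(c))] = (-87*exp(c) - 29)*exp(c)/(27*exp(3*c) - 27*exp(2*c) + 9*exp(c) - 1)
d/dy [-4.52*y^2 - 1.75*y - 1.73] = -9.04*y - 1.75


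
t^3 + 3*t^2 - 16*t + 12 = (t - 2)*(t - 1)*(t + 6)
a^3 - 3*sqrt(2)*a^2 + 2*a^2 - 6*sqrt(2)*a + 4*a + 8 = (a + 2)*(a - 2*sqrt(2))*(a - sqrt(2))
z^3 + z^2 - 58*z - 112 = (z - 8)*(z + 2)*(z + 7)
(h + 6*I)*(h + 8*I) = h^2 + 14*I*h - 48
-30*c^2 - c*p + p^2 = (-6*c + p)*(5*c + p)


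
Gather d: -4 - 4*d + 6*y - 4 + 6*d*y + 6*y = d*(6*y - 4) + 12*y - 8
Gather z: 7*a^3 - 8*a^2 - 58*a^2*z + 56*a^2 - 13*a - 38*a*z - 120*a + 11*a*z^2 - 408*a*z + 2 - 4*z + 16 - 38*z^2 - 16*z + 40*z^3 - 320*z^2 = 7*a^3 + 48*a^2 - 133*a + 40*z^3 + z^2*(11*a - 358) + z*(-58*a^2 - 446*a - 20) + 18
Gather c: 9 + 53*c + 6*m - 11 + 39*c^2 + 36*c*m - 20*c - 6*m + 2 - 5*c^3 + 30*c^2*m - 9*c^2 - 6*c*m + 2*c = -5*c^3 + c^2*(30*m + 30) + c*(30*m + 35)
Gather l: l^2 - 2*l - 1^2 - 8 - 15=l^2 - 2*l - 24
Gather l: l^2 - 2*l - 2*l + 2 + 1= l^2 - 4*l + 3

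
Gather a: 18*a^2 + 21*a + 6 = 18*a^2 + 21*a + 6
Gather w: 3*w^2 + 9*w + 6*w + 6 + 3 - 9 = 3*w^2 + 15*w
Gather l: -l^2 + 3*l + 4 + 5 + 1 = -l^2 + 3*l + 10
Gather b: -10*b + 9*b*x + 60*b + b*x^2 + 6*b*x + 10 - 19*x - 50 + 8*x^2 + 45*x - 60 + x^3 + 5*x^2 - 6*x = b*(x^2 + 15*x + 50) + x^3 + 13*x^2 + 20*x - 100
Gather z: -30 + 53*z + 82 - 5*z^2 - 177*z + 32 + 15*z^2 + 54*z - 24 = 10*z^2 - 70*z + 60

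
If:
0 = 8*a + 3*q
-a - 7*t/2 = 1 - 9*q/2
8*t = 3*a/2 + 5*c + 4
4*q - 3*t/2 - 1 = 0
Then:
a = -12/107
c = -298/535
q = 32/107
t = 14/107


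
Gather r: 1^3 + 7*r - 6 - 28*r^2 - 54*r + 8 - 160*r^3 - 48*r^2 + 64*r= -160*r^3 - 76*r^2 + 17*r + 3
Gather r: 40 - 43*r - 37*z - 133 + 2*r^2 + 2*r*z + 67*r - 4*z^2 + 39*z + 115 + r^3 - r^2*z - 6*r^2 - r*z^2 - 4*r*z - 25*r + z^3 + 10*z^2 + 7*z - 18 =r^3 + r^2*(-z - 4) + r*(-z^2 - 2*z - 1) + z^3 + 6*z^2 + 9*z + 4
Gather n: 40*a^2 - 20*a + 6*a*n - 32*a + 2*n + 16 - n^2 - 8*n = 40*a^2 - 52*a - n^2 + n*(6*a - 6) + 16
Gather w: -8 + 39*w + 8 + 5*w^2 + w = 5*w^2 + 40*w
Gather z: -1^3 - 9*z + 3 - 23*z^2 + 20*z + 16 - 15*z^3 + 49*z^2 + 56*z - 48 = -15*z^3 + 26*z^2 + 67*z - 30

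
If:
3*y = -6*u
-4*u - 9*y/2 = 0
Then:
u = 0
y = 0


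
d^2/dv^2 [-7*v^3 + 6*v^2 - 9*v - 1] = 12 - 42*v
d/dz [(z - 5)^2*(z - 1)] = (z - 5)*(3*z - 7)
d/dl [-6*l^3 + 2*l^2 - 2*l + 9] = -18*l^2 + 4*l - 2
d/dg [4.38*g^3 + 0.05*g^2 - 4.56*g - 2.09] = 13.14*g^2 + 0.1*g - 4.56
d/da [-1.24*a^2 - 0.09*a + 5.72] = -2.48*a - 0.09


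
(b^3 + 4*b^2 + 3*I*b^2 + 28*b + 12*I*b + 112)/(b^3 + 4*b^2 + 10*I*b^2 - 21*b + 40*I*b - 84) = (b - 4*I)/(b + 3*I)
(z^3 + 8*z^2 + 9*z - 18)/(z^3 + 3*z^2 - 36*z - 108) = (z - 1)/(z - 6)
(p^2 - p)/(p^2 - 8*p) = (p - 1)/(p - 8)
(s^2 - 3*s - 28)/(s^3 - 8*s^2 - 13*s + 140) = 1/(s - 5)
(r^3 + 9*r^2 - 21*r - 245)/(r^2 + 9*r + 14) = (r^2 + 2*r - 35)/(r + 2)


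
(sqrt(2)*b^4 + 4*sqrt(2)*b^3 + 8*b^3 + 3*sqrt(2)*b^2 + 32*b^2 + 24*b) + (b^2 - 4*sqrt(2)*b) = sqrt(2)*b^4 + 4*sqrt(2)*b^3 + 8*b^3 + 3*sqrt(2)*b^2 + 33*b^2 - 4*sqrt(2)*b + 24*b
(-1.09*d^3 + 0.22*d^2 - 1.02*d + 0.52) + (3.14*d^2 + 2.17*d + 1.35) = -1.09*d^3 + 3.36*d^2 + 1.15*d + 1.87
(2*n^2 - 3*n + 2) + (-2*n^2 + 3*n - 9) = -7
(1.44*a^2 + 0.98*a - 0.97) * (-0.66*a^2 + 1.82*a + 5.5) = -0.9504*a^4 + 1.974*a^3 + 10.3438*a^2 + 3.6246*a - 5.335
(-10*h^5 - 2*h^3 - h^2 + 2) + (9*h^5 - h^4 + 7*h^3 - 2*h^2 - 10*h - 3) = -h^5 - h^4 + 5*h^3 - 3*h^2 - 10*h - 1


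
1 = 1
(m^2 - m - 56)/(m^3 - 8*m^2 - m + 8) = (m + 7)/(m^2 - 1)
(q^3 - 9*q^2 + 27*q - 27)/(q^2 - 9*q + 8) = (q^3 - 9*q^2 + 27*q - 27)/(q^2 - 9*q + 8)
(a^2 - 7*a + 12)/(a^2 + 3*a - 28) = (a - 3)/(a + 7)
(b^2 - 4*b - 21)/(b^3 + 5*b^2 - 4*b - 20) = (b^2 - 4*b - 21)/(b^3 + 5*b^2 - 4*b - 20)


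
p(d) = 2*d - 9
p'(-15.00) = 2.00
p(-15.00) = -39.00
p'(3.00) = 2.00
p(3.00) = -3.00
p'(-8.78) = 2.00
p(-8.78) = -26.56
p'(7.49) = 2.00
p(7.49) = 5.98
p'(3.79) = 2.00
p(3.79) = -1.42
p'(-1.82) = 2.00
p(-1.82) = -12.64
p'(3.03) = 2.00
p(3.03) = -2.94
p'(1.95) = 2.00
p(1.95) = -5.10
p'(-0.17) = 2.00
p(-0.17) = -9.34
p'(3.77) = 2.00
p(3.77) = -1.46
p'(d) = 2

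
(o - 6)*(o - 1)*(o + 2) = o^3 - 5*o^2 - 8*o + 12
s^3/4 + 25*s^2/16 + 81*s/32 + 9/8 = (s/4 + 1)*(s + 3/4)*(s + 3/2)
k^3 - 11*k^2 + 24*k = k*(k - 8)*(k - 3)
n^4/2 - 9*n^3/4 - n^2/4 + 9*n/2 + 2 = (n/2 + 1/2)*(n - 4)*(n - 2)*(n + 1/2)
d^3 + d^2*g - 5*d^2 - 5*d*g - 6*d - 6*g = (d - 6)*(d + 1)*(d + g)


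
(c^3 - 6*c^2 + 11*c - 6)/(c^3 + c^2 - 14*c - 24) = (c^3 - 6*c^2 + 11*c - 6)/(c^3 + c^2 - 14*c - 24)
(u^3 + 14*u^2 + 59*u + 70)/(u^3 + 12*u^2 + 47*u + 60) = (u^2 + 9*u + 14)/(u^2 + 7*u + 12)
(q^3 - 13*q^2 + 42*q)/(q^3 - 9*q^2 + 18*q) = (q - 7)/(q - 3)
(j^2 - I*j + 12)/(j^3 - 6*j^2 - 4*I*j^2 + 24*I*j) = (j + 3*I)/(j*(j - 6))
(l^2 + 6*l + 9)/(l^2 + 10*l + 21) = (l + 3)/(l + 7)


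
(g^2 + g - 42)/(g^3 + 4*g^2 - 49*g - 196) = (g - 6)/(g^2 - 3*g - 28)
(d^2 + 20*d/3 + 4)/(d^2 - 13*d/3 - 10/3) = (d + 6)/(d - 5)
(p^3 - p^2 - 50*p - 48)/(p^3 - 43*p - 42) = (p - 8)/(p - 7)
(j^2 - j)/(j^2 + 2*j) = (j - 1)/(j + 2)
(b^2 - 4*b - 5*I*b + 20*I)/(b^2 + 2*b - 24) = (b - 5*I)/(b + 6)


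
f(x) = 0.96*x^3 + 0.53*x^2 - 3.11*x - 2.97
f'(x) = 2.88*x^2 + 1.06*x - 3.11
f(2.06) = 1.26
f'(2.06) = 11.30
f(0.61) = -4.45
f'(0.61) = -1.39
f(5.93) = 197.41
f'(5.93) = 104.45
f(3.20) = 23.96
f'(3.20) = 29.77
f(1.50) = -3.20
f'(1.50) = 4.96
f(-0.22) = -2.27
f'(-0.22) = -3.20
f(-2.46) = -6.40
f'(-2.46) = 11.71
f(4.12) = 60.35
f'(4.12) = 50.14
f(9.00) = 711.81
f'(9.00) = 239.71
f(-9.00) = -631.89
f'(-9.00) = 220.63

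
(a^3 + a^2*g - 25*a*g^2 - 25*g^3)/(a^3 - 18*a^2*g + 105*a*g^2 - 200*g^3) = (a^2 + 6*a*g + 5*g^2)/(a^2 - 13*a*g + 40*g^2)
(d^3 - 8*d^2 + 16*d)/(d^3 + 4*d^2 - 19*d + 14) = d*(d^2 - 8*d + 16)/(d^3 + 4*d^2 - 19*d + 14)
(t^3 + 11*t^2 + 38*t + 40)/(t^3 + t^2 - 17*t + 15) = (t^2 + 6*t + 8)/(t^2 - 4*t + 3)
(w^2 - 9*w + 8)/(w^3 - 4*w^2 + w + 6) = (w^2 - 9*w + 8)/(w^3 - 4*w^2 + w + 6)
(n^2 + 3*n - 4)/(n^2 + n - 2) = (n + 4)/(n + 2)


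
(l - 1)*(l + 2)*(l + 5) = l^3 + 6*l^2 + 3*l - 10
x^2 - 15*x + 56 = (x - 8)*(x - 7)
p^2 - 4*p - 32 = (p - 8)*(p + 4)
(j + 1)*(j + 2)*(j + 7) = j^3 + 10*j^2 + 23*j + 14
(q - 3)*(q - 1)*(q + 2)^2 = q^4 - 9*q^2 - 4*q + 12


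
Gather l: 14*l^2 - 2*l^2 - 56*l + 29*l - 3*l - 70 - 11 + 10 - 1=12*l^2 - 30*l - 72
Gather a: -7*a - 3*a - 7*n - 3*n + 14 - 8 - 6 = -10*a - 10*n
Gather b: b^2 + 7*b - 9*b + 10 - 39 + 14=b^2 - 2*b - 15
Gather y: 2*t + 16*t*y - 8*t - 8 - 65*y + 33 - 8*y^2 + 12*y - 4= -6*t - 8*y^2 + y*(16*t - 53) + 21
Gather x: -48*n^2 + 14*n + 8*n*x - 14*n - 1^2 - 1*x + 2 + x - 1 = -48*n^2 + 8*n*x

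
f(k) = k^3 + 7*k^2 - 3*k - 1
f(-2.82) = 40.70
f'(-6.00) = 21.00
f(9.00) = 1268.00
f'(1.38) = 22.03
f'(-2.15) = -19.23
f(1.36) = 10.38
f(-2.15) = 27.87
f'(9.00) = 366.00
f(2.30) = 41.30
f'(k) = 3*k^2 + 14*k - 3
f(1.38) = 10.82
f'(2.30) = 45.07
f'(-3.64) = -14.21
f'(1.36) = 21.59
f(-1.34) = 13.18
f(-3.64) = 54.44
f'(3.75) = 91.69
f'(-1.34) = -16.37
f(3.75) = 138.92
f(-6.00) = 53.00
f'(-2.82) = -18.62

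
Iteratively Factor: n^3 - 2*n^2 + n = (n - 1)*(n^2 - n) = n*(n - 1)*(n - 1)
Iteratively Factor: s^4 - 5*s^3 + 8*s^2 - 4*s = (s - 2)*(s^3 - 3*s^2 + 2*s) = (s - 2)*(s - 1)*(s^2 - 2*s) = (s - 2)^2*(s - 1)*(s)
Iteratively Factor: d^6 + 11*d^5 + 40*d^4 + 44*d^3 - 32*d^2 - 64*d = (d + 4)*(d^5 + 7*d^4 + 12*d^3 - 4*d^2 - 16*d) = (d - 1)*(d + 4)*(d^4 + 8*d^3 + 20*d^2 + 16*d) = (d - 1)*(d + 4)^2*(d^3 + 4*d^2 + 4*d) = (d - 1)*(d + 2)*(d + 4)^2*(d^2 + 2*d) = d*(d - 1)*(d + 2)*(d + 4)^2*(d + 2)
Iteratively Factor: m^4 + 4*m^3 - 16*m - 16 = (m + 2)*(m^3 + 2*m^2 - 4*m - 8) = (m + 2)^2*(m^2 - 4) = (m + 2)^3*(m - 2)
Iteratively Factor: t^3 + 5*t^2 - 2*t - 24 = (t + 3)*(t^2 + 2*t - 8) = (t - 2)*(t + 3)*(t + 4)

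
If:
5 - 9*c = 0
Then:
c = 5/9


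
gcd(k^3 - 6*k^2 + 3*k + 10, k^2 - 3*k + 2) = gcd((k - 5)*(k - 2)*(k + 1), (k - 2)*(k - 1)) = k - 2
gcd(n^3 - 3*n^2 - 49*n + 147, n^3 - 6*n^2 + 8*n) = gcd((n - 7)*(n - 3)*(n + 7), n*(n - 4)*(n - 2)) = 1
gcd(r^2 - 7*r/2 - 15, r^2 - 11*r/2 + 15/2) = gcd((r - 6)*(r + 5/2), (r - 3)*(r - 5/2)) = 1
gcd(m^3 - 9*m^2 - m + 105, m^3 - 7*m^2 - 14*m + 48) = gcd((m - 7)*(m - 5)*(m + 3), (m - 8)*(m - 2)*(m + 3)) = m + 3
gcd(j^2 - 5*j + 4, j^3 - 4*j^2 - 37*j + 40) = j - 1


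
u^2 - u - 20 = (u - 5)*(u + 4)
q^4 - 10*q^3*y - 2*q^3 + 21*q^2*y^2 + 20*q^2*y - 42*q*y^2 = q*(q - 2)*(q - 7*y)*(q - 3*y)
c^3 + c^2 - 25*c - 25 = (c - 5)*(c + 1)*(c + 5)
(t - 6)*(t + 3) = t^2 - 3*t - 18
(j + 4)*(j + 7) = j^2 + 11*j + 28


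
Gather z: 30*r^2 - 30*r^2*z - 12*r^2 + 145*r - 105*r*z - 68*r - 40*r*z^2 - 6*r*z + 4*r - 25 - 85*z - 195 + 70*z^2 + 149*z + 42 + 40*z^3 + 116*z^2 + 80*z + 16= 18*r^2 + 81*r + 40*z^3 + z^2*(186 - 40*r) + z*(-30*r^2 - 111*r + 144) - 162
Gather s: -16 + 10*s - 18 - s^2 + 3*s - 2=-s^2 + 13*s - 36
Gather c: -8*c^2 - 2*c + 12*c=-8*c^2 + 10*c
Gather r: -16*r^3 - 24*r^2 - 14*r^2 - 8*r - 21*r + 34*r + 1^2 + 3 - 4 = -16*r^3 - 38*r^2 + 5*r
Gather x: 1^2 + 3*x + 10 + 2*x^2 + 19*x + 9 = 2*x^2 + 22*x + 20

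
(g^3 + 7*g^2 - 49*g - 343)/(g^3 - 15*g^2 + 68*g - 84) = (g^2 + 14*g + 49)/(g^2 - 8*g + 12)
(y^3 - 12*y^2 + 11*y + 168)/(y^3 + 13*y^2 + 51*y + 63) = (y^2 - 15*y + 56)/(y^2 + 10*y + 21)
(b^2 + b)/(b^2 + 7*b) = (b + 1)/(b + 7)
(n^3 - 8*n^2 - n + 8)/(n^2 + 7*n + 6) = (n^2 - 9*n + 8)/(n + 6)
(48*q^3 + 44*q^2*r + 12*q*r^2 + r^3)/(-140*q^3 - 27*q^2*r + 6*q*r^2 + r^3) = (-12*q^2 - 8*q*r - r^2)/(35*q^2 - 2*q*r - r^2)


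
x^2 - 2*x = x*(x - 2)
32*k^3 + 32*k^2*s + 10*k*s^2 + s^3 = (2*k + s)*(4*k + s)^2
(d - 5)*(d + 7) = d^2 + 2*d - 35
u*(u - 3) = u^2 - 3*u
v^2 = v^2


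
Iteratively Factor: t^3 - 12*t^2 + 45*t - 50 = (t - 5)*(t^2 - 7*t + 10) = (t - 5)*(t - 2)*(t - 5)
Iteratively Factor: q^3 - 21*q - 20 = (q - 5)*(q^2 + 5*q + 4) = (q - 5)*(q + 1)*(q + 4)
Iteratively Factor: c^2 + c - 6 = (c - 2)*(c + 3)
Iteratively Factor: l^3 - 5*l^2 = (l - 5)*(l^2) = l*(l - 5)*(l)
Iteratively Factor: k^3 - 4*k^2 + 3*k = (k - 3)*(k^2 - k) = (k - 3)*(k - 1)*(k)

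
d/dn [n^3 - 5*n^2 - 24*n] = 3*n^2 - 10*n - 24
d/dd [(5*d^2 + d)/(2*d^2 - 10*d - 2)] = (-26*d^2 - 10*d - 1)/(2*(d^4 - 10*d^3 + 23*d^2 + 10*d + 1))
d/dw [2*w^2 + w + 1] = 4*w + 1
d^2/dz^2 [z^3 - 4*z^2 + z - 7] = 6*z - 8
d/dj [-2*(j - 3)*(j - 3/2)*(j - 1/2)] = -6*j^2 + 20*j - 27/2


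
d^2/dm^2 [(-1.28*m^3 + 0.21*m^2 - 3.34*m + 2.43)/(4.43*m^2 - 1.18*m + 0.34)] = (2.8421709430404e-14*m^5 + 1.4210854715202e-14*m^4 - 128.607496*m^3 + 287.314446*m^2 - 46.919052*m - 3.184532)/(86.938307*m^6 - 69.472146*m^5 + 38.522394*m^4 - 12.306928*m^3 + 2.956572*m^2 - 0.409224*m + 0.039304)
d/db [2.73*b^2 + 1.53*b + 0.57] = 5.46*b + 1.53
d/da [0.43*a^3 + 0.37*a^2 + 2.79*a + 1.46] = 1.29*a^2 + 0.74*a + 2.79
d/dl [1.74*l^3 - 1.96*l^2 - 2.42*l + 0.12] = 5.22*l^2 - 3.92*l - 2.42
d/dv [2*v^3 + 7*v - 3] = 6*v^2 + 7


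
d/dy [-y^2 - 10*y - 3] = -2*y - 10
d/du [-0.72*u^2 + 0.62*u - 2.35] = 0.62 - 1.44*u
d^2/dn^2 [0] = 0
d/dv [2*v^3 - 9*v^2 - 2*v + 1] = 6*v^2 - 18*v - 2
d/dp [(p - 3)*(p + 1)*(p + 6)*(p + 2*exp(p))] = 2*p^3*exp(p) + 4*p^3 + 14*p^2*exp(p) + 12*p^2 - 14*p*exp(p) - 30*p - 66*exp(p) - 18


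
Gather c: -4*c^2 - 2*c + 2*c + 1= 1 - 4*c^2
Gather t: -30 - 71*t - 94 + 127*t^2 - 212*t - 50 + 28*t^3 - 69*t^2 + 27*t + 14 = 28*t^3 + 58*t^2 - 256*t - 160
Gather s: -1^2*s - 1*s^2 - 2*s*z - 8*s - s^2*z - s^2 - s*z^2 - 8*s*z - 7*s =s^2*(-z - 2) + s*(-z^2 - 10*z - 16)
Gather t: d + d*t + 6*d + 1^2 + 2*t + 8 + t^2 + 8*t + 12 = 7*d + t^2 + t*(d + 10) + 21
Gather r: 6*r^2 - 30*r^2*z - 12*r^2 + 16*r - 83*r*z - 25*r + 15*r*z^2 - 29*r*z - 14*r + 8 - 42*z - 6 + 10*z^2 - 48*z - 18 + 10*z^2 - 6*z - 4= r^2*(-30*z - 6) + r*(15*z^2 - 112*z - 23) + 20*z^2 - 96*z - 20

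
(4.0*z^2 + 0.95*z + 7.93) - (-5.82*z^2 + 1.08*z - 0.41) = 9.82*z^2 - 0.13*z + 8.34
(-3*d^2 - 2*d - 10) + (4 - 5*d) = -3*d^2 - 7*d - 6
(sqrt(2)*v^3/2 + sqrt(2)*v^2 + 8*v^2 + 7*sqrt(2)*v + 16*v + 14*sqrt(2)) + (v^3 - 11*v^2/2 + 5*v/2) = sqrt(2)*v^3/2 + v^3 + sqrt(2)*v^2 + 5*v^2/2 + 7*sqrt(2)*v + 37*v/2 + 14*sqrt(2)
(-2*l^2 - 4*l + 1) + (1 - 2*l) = -2*l^2 - 6*l + 2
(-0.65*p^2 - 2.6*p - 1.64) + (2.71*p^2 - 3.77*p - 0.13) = 2.06*p^2 - 6.37*p - 1.77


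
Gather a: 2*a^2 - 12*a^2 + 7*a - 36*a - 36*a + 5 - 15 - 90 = -10*a^2 - 65*a - 100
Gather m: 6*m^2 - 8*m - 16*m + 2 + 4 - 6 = 6*m^2 - 24*m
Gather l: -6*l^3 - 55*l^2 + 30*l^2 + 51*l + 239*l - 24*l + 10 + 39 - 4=-6*l^3 - 25*l^2 + 266*l + 45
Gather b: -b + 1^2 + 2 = 3 - b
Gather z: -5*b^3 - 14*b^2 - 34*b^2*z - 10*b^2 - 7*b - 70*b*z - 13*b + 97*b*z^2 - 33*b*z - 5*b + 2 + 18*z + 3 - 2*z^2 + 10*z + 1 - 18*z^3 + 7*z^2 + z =-5*b^3 - 24*b^2 - 25*b - 18*z^3 + z^2*(97*b + 5) + z*(-34*b^2 - 103*b + 29) + 6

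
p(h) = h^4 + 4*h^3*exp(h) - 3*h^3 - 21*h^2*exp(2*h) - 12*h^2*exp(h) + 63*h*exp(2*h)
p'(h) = 4*h^3*exp(h) + 4*h^3 - 42*h^2*exp(2*h) - 9*h^2 + 84*h*exp(2*h) - 24*h*exp(h) + 63*exp(2*h)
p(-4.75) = 824.47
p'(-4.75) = -634.57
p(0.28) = 26.81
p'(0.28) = 136.31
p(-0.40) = -14.07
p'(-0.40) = 14.76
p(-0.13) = -6.77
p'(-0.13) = 42.18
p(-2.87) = 126.66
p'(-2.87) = -171.83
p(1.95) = 2004.14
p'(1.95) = 3189.62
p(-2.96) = 142.75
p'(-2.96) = -185.77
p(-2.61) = 86.84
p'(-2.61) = -135.44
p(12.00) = -60076485254094.28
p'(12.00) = -131835282746876.60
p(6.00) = -61346381.92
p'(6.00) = -153512269.16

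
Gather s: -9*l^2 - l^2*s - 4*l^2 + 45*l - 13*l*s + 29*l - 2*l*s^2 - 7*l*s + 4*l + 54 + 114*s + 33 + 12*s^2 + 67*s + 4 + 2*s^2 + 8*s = -13*l^2 + 78*l + s^2*(14 - 2*l) + s*(-l^2 - 20*l + 189) + 91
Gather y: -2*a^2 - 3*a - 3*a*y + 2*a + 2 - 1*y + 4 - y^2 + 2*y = -2*a^2 - a - y^2 + y*(1 - 3*a) + 6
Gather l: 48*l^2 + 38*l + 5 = 48*l^2 + 38*l + 5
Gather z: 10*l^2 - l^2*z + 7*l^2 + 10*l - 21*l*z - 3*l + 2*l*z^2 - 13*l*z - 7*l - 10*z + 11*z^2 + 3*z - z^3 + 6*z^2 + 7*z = 17*l^2 - z^3 + z^2*(2*l + 17) + z*(-l^2 - 34*l)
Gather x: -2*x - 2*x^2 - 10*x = -2*x^2 - 12*x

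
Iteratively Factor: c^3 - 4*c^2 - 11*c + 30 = (c - 5)*(c^2 + c - 6) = (c - 5)*(c + 3)*(c - 2)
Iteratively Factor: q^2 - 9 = (q + 3)*(q - 3)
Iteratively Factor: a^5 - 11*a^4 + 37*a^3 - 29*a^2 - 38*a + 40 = (a - 5)*(a^4 - 6*a^3 + 7*a^2 + 6*a - 8) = (a - 5)*(a - 1)*(a^3 - 5*a^2 + 2*a + 8) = (a - 5)*(a - 4)*(a - 1)*(a^2 - a - 2) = (a - 5)*(a - 4)*(a - 1)*(a + 1)*(a - 2)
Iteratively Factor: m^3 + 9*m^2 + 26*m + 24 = (m + 3)*(m^2 + 6*m + 8) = (m + 3)*(m + 4)*(m + 2)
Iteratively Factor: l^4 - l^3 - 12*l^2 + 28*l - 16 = (l + 4)*(l^3 - 5*l^2 + 8*l - 4) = (l - 2)*(l + 4)*(l^2 - 3*l + 2) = (l - 2)*(l - 1)*(l + 4)*(l - 2)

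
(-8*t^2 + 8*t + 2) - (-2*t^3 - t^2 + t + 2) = 2*t^3 - 7*t^2 + 7*t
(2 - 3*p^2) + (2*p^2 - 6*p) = -p^2 - 6*p + 2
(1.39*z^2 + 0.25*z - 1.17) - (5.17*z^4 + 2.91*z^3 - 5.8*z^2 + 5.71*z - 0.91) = -5.17*z^4 - 2.91*z^3 + 7.19*z^2 - 5.46*z - 0.26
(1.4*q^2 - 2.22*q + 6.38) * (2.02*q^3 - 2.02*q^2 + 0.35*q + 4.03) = 2.828*q^5 - 7.3124*q^4 + 17.862*q^3 - 8.0226*q^2 - 6.7136*q + 25.7114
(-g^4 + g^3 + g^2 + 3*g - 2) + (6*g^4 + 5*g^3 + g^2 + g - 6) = 5*g^4 + 6*g^3 + 2*g^2 + 4*g - 8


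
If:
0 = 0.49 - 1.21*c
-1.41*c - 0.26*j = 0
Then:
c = 0.40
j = -2.20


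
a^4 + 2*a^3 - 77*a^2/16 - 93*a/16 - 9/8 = (a - 2)*(a + 1/4)*(a + 3/4)*(a + 3)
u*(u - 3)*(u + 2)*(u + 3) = u^4 + 2*u^3 - 9*u^2 - 18*u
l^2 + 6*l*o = l*(l + 6*o)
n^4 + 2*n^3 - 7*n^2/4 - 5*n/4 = n*(n - 1)*(n + 1/2)*(n + 5/2)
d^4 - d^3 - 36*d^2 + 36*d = d*(d - 6)*(d - 1)*(d + 6)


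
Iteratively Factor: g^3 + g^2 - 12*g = (g)*(g^2 + g - 12) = g*(g - 3)*(g + 4)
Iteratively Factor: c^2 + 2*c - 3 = (c + 3)*(c - 1)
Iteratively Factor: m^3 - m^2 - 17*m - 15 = (m + 3)*(m^2 - 4*m - 5) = (m - 5)*(m + 3)*(m + 1)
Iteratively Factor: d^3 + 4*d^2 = (d)*(d^2 + 4*d) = d*(d + 4)*(d)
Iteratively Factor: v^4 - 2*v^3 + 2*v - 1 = (v - 1)*(v^3 - v^2 - v + 1) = (v - 1)*(v + 1)*(v^2 - 2*v + 1) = (v - 1)^2*(v + 1)*(v - 1)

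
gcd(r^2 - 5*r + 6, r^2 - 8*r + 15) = r - 3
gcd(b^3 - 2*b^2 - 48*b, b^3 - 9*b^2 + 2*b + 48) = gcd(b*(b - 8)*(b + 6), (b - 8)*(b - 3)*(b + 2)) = b - 8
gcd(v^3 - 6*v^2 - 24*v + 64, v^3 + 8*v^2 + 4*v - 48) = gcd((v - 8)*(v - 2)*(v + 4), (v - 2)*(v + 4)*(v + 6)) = v^2 + 2*v - 8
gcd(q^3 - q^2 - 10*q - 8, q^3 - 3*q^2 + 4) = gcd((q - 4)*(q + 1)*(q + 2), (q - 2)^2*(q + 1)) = q + 1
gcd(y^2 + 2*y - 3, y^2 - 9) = y + 3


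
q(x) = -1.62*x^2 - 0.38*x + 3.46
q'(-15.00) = 48.22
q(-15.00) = -355.34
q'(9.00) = -29.54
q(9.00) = -131.18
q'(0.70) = -2.65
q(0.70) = 2.40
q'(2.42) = -8.22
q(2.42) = -6.95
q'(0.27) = -1.25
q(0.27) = 3.24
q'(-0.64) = 1.69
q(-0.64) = 3.04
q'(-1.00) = 2.86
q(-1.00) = 2.22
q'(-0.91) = 2.57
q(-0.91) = 2.46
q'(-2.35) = 7.23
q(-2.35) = -4.59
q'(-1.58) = 4.74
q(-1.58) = 0.02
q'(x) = -3.24*x - 0.38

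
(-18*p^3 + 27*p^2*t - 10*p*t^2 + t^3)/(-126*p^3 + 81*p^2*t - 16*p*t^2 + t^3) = (p - t)/(7*p - t)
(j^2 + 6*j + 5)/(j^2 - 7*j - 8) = (j + 5)/(j - 8)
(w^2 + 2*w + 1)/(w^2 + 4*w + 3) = (w + 1)/(w + 3)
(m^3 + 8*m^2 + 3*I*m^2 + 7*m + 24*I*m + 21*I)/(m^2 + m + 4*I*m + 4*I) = (m^2 + m*(7 + 3*I) + 21*I)/(m + 4*I)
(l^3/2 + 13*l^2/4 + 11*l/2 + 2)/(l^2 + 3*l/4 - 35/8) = 2*(2*l^3 + 13*l^2 + 22*l + 8)/(8*l^2 + 6*l - 35)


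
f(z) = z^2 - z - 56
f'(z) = 2*z - 1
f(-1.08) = -53.75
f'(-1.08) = -3.16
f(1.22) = -55.73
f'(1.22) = 1.44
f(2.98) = -50.10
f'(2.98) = 4.96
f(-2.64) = -46.39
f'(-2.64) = -6.28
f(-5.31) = -22.49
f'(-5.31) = -11.62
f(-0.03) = -55.97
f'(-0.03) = -1.06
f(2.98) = -50.10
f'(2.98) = 4.96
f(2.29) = -53.05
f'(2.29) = 3.58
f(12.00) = 76.00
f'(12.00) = 23.00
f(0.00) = -56.00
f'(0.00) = -1.00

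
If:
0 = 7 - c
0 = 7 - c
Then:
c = 7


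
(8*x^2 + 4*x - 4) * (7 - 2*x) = -16*x^3 + 48*x^2 + 36*x - 28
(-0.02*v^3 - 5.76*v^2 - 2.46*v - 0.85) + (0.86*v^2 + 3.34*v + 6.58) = -0.02*v^3 - 4.9*v^2 + 0.88*v + 5.73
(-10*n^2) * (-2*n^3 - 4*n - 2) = 20*n^5 + 40*n^3 + 20*n^2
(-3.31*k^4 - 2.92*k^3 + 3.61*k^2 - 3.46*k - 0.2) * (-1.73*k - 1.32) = 5.7263*k^5 + 9.4208*k^4 - 2.3909*k^3 + 1.2206*k^2 + 4.9132*k + 0.264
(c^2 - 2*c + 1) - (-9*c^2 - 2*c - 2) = 10*c^2 + 3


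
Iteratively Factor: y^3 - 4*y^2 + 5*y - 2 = (y - 2)*(y^2 - 2*y + 1) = (y - 2)*(y - 1)*(y - 1)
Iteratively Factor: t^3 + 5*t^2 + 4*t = (t)*(t^2 + 5*t + 4) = t*(t + 1)*(t + 4)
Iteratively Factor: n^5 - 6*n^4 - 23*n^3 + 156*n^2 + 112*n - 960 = (n + 4)*(n^4 - 10*n^3 + 17*n^2 + 88*n - 240) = (n - 4)*(n + 4)*(n^3 - 6*n^2 - 7*n + 60) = (n - 4)^2*(n + 4)*(n^2 - 2*n - 15) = (n - 5)*(n - 4)^2*(n + 4)*(n + 3)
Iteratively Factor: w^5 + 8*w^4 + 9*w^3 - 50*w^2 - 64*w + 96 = (w + 3)*(w^4 + 5*w^3 - 6*w^2 - 32*w + 32) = (w + 3)*(w + 4)*(w^3 + w^2 - 10*w + 8) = (w - 1)*(w + 3)*(w + 4)*(w^2 + 2*w - 8) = (w - 2)*(w - 1)*(w + 3)*(w + 4)*(w + 4)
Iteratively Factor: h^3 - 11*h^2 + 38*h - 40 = (h - 2)*(h^2 - 9*h + 20) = (h - 4)*(h - 2)*(h - 5)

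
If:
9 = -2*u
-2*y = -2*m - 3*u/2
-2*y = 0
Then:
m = 27/8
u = -9/2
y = 0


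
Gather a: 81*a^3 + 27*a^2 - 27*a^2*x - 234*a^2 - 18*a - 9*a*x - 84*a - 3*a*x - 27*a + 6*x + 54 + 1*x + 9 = 81*a^3 + a^2*(-27*x - 207) + a*(-12*x - 129) + 7*x + 63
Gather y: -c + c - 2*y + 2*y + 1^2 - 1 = 0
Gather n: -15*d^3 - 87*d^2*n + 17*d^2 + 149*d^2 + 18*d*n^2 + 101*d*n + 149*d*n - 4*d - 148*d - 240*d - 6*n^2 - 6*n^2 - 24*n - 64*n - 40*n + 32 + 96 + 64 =-15*d^3 + 166*d^2 - 392*d + n^2*(18*d - 12) + n*(-87*d^2 + 250*d - 128) + 192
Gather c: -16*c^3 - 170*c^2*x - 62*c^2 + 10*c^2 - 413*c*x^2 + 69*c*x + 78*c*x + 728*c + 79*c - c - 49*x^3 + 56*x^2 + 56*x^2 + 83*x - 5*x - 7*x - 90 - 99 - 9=-16*c^3 + c^2*(-170*x - 52) + c*(-413*x^2 + 147*x + 806) - 49*x^3 + 112*x^2 + 71*x - 198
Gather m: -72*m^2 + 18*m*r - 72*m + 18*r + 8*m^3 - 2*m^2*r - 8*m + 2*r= 8*m^3 + m^2*(-2*r - 72) + m*(18*r - 80) + 20*r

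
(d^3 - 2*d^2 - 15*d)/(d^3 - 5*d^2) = (d + 3)/d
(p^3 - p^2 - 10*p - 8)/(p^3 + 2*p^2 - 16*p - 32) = (p + 1)/(p + 4)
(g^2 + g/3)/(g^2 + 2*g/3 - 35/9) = 3*g*(3*g + 1)/(9*g^2 + 6*g - 35)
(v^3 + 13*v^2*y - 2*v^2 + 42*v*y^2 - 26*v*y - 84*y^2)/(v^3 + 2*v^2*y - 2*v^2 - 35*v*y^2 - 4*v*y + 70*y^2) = (-v - 6*y)/(-v + 5*y)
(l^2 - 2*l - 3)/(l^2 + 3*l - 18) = (l + 1)/(l + 6)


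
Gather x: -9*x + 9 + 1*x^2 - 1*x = x^2 - 10*x + 9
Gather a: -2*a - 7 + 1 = -2*a - 6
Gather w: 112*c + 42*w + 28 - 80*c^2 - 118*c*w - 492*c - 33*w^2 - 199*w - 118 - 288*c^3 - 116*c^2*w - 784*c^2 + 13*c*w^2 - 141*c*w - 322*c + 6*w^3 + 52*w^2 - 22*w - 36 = -288*c^3 - 864*c^2 - 702*c + 6*w^3 + w^2*(13*c + 19) + w*(-116*c^2 - 259*c - 179) - 126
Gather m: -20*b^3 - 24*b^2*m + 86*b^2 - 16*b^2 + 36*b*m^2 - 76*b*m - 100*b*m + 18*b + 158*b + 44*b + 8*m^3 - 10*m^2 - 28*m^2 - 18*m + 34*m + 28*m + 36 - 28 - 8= -20*b^3 + 70*b^2 + 220*b + 8*m^3 + m^2*(36*b - 38) + m*(-24*b^2 - 176*b + 44)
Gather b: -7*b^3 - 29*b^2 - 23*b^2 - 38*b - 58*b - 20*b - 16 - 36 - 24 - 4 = -7*b^3 - 52*b^2 - 116*b - 80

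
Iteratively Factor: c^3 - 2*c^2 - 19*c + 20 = (c - 1)*(c^2 - c - 20) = (c - 5)*(c - 1)*(c + 4)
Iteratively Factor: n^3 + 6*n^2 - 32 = (n + 4)*(n^2 + 2*n - 8) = (n - 2)*(n + 4)*(n + 4)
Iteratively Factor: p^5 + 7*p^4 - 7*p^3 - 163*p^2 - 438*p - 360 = (p + 4)*(p^4 + 3*p^3 - 19*p^2 - 87*p - 90) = (p + 3)*(p + 4)*(p^3 - 19*p - 30) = (p + 3)^2*(p + 4)*(p^2 - 3*p - 10) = (p + 2)*(p + 3)^2*(p + 4)*(p - 5)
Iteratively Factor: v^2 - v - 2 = (v - 2)*(v + 1)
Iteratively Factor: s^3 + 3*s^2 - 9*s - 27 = (s - 3)*(s^2 + 6*s + 9) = (s - 3)*(s + 3)*(s + 3)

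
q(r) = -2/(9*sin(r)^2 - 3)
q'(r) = 36*sin(r)*cos(r)/(9*sin(r)^2 - 3)^2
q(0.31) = 0.92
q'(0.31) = 2.24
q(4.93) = -0.36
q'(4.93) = -0.24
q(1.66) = -0.34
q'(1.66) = -0.09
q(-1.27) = -0.38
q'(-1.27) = -0.38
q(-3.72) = 6.45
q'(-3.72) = -171.31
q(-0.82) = -1.10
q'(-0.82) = -5.47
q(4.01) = -0.89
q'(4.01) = 3.53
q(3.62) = 1.83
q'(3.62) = 12.33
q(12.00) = 4.89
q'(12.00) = -97.54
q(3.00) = 0.71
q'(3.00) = -0.63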